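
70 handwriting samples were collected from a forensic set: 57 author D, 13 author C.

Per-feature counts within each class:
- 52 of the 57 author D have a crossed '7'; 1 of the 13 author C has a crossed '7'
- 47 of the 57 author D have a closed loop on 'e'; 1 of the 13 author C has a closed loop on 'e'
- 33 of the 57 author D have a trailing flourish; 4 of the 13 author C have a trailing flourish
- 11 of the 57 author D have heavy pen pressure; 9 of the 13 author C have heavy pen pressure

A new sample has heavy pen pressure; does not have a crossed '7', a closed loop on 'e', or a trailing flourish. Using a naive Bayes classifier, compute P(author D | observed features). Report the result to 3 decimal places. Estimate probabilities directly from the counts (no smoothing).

0.013

author D: (57/70) × (5/57) × (10/57) × (24/57) × (11/57) ≈ 0.00101824
author C: (13/70) × (12/13) × (12/13) × (9/13) × (9/13) ≈ 0.0758437
P(author D | x) = 0.00101824 / 0.07686194 ≈ 0.013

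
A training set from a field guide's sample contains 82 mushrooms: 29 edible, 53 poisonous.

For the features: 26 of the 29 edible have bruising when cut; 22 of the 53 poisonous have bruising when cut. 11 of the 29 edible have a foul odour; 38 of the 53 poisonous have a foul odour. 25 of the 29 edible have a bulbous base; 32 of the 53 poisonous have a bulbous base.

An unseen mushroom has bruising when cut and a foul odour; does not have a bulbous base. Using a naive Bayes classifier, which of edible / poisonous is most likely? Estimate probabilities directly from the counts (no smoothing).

poisonous

edible: (29/82) × (26/29) × (11/29) × (4/29) ≈ 0.0165888
poisonous: (53/82) × (22/53) × (38/53) × (21/53) ≈ 0.0762184
Highest score → poisonous.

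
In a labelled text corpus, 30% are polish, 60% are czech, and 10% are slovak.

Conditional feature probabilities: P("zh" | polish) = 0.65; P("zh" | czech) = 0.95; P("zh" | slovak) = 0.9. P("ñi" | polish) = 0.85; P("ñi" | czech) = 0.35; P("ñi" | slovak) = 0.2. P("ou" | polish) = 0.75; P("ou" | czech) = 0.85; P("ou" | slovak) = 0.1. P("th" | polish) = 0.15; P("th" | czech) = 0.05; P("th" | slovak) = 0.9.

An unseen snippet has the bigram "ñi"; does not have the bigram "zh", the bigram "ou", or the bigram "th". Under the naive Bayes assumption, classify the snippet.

polish

polish: 0.3 × (1−0.65) × 0.85 × (1−0.75) × (1−0.15) = 0.018965625
czech: 0.6 × (1−0.95) × 0.35 × (1−0.85) × (1−0.05) = 0.00149625
slovak: 0.1 × (1−0.9) × 0.2 × (1−0.1) × (1−0.9) = 0.00018
Highest score → polish.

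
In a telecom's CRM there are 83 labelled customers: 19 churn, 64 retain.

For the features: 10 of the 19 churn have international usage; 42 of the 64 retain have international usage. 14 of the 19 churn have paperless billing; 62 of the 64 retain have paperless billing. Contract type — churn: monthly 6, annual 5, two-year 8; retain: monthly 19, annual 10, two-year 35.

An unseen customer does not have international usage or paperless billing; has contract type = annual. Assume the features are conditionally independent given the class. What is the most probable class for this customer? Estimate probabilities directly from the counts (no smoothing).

churn

churn: (19/83) × (9/19) × (5/19) × (5/19) ≈ 0.00750926
retain: (64/83) × (22/64) × (2/64) × (10/64) ≈ 0.00129424
Highest score → churn.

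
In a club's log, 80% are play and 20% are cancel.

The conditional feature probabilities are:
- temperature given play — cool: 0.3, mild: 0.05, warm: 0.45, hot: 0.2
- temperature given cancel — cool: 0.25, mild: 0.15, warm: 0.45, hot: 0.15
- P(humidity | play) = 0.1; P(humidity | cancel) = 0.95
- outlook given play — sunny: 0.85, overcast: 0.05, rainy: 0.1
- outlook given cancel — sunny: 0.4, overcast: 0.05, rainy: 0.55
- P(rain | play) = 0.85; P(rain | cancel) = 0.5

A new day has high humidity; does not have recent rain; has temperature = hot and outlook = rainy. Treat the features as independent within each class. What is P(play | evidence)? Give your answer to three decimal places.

play: 0.8 × 0.2 × 0.1 × 0.1 × (1−0.85) = 0.00024
cancel: 0.2 × 0.15 × 0.95 × 0.55 × (1−0.5) = 0.0078375
P(play | x) = 0.00024 / 0.0080775 ≈ 0.030

0.030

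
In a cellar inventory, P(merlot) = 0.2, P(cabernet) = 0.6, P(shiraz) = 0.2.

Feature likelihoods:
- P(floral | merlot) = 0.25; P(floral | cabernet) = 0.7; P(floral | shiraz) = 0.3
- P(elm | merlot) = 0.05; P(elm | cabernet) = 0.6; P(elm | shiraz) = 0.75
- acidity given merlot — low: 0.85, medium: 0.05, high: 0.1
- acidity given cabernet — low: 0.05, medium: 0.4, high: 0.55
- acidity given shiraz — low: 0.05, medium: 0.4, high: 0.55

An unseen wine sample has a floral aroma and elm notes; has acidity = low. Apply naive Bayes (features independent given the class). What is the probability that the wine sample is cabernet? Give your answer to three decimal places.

merlot: 0.2 × 0.25 × 0.05 × 0.85 = 0.002125
cabernet: 0.6 × 0.7 × 0.6 × 0.05 = 0.0126
shiraz: 0.2 × 0.3 × 0.75 × 0.05 = 0.00225
P(cabernet | x) = 0.0126 / 0.016975 ≈ 0.742

0.742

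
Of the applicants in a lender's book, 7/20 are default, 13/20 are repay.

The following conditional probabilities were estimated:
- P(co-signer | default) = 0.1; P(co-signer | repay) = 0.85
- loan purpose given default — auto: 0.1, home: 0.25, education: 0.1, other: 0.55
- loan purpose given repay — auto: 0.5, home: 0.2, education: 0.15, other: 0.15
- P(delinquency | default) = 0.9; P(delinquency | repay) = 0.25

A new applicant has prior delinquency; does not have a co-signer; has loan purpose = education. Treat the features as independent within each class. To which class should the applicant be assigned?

default

default: 0.35 × (1−0.1) × 0.1 × 0.9 = 0.02835
repay: 0.65 × (1−0.85) × 0.15 × 0.25 = 0.00365625
Highest score → default.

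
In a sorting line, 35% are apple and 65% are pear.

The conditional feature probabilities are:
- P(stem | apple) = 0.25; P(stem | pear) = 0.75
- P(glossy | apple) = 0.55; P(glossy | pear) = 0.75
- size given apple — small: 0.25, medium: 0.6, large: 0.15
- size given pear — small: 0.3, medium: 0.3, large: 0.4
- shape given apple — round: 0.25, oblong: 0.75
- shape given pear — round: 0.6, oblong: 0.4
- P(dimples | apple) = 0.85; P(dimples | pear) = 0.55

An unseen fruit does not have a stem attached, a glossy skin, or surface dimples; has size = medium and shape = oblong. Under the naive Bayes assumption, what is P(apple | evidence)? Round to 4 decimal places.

apple: 0.35 × (1−0.25) × (1−0.55) × 0.6 × 0.75 × (1−0.85) = 0.0079734375
pear: 0.65 × (1−0.75) × (1−0.75) × 0.3 × 0.4 × (1−0.55) = 0.00219375
P(apple | x) = 0.0079734375 / 0.0101671875 ≈ 0.7842

0.7842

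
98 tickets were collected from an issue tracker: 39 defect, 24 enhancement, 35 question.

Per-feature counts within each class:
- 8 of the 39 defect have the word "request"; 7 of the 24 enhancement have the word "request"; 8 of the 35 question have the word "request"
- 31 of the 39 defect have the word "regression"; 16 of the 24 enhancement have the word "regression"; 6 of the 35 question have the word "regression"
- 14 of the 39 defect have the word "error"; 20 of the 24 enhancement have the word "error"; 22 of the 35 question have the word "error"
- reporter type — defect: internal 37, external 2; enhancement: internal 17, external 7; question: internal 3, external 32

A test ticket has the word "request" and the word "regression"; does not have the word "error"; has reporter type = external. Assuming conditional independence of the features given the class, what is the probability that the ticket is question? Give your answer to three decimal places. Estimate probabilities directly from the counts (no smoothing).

0.517

defect: (39/98) × (8/39) × (31/39) × (25/39) × (2/39) ≈ 0.00213305
enhancement: (24/98) × (7/24) × (16/24) × (4/24) × (7/24) ≈ 0.00231481
question: (35/98) × (8/35) × (6/35) × (13/35) × (32/35) ≈ 0.00475231
P(question | x) = 0.00475231 / 0.00920017 ≈ 0.517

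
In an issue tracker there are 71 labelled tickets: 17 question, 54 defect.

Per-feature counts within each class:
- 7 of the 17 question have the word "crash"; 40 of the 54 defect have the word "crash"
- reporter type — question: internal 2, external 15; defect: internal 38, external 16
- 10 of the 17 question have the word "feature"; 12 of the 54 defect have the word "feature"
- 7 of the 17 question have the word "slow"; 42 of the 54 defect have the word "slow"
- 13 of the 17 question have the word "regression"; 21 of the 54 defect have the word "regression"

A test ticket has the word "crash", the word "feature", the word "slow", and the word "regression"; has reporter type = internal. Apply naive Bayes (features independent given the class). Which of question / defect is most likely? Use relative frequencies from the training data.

question: (17/71) × (7/17) × (2/17) × (10/17) × (7/17) × (13/17) ≈ 0.0021484
defect: (54/71) × (40/54) × (38/54) × (12/54) × (42/54) × (21/54) ≈ 0.0266477
Highest score → defect.

defect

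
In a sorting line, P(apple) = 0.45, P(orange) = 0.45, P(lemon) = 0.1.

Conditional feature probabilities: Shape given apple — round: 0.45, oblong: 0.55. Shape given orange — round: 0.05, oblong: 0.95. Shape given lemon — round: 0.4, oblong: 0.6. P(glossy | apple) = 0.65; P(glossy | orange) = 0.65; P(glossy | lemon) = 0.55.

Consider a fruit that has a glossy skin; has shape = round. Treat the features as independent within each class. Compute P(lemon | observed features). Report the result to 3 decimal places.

apple: 0.45 × 0.45 × 0.65 = 0.131625
orange: 0.45 × 0.05 × 0.65 = 0.014625
lemon: 0.1 × 0.4 × 0.55 = 0.022
P(lemon | x) = 0.022 / 0.16825 ≈ 0.131

0.131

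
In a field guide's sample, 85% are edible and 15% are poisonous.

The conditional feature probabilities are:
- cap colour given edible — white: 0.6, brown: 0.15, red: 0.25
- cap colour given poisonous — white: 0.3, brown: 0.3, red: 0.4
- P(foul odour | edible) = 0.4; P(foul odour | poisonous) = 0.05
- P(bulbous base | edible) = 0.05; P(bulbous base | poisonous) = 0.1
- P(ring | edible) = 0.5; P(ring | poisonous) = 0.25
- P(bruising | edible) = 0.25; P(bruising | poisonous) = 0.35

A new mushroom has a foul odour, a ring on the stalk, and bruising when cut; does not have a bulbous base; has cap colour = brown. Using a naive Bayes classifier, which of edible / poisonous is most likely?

edible

edible: 0.85 × 0.15 × 0.4 × (1−0.05) × 0.5 × 0.25 = 0.00605625
poisonous: 0.15 × 0.3 × 0.05 × (1−0.1) × 0.25 × 0.35 = 0.0001771875
Highest score → edible.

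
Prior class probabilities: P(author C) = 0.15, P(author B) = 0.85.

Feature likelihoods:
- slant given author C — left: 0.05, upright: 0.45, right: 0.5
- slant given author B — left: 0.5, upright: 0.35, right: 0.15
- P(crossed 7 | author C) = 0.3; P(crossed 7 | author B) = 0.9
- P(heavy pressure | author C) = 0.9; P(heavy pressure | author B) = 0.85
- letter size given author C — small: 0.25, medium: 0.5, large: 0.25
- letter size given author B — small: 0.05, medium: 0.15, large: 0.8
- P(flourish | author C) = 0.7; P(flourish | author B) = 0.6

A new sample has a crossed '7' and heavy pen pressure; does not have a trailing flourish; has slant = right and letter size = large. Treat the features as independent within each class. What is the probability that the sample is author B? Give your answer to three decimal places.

0.954

author C: 0.15 × 0.5 × 0.3 × 0.9 × 0.25 × (1−0.7) = 0.00151875
author B: 0.85 × 0.15 × 0.9 × 0.85 × 0.8 × (1−0.6) = 0.031212
P(author B | x) = 0.031212 / 0.03273075 ≈ 0.954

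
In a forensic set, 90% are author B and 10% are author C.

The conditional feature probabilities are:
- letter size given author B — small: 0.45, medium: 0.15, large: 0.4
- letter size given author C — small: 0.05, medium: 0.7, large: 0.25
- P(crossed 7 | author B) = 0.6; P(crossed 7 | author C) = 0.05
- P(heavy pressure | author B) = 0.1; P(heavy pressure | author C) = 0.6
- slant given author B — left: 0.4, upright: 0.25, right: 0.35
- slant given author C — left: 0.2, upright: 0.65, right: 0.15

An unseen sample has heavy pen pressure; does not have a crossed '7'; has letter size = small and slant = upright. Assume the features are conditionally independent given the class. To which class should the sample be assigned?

author B

author B: 0.9 × 0.45 × (1−0.6) × 0.1 × 0.25 = 0.00405
author C: 0.1 × 0.05 × (1−0.05) × 0.6 × 0.65 = 0.0018525
Highest score → author B.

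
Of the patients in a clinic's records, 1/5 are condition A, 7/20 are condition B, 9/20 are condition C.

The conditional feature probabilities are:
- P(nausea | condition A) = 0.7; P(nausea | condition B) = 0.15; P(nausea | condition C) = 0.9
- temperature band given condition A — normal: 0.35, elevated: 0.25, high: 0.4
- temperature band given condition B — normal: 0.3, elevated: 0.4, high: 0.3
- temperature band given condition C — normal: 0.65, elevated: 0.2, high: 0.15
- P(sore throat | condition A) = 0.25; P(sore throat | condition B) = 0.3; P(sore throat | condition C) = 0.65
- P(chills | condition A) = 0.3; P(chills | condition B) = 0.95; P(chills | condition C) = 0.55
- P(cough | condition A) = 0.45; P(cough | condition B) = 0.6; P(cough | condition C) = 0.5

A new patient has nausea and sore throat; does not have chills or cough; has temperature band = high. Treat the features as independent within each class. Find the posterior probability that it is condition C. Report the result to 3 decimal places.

0.618

condition A: 0.2 × 0.7 × 0.4 × 0.25 × (1−0.3) × (1−0.45) = 0.00539
condition B: 0.35 × 0.15 × 0.3 × 0.3 × (1−0.95) × (1−0.6) = 0.0000945
condition C: 0.45 × 0.9 × 0.15 × 0.65 × (1−0.55) × (1−0.5) = 0.0088846875
P(condition C | x) = 0.0088846875 / 0.0143691875 ≈ 0.618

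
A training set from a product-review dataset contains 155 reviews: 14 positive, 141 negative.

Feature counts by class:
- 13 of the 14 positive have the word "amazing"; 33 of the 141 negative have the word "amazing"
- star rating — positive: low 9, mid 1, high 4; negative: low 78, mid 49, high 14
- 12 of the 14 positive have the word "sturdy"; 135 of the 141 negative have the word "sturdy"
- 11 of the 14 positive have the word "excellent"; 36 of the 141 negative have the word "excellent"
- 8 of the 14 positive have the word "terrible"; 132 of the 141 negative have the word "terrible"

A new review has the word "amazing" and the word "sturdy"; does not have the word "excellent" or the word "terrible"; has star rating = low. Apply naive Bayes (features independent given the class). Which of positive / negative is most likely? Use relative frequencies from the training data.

negative

positive: (14/155) × (13/14) × (9/14) × (12/14) × (3/14) × (6/14) ≈ 0.0042442
negative: (141/155) × (33/141) × (78/141) × (135/141) × (105/141) × (9/141) ≈ 0.00536001
Highest score → negative.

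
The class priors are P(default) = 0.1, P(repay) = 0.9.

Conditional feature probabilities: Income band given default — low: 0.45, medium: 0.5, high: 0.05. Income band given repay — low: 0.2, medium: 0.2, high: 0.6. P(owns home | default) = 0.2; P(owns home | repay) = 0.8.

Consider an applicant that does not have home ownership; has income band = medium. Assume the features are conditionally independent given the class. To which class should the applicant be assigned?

default: 0.1 × 0.5 × (1−0.2) = 0.04
repay: 0.9 × 0.2 × (1−0.8) = 0.036
Highest score → default.

default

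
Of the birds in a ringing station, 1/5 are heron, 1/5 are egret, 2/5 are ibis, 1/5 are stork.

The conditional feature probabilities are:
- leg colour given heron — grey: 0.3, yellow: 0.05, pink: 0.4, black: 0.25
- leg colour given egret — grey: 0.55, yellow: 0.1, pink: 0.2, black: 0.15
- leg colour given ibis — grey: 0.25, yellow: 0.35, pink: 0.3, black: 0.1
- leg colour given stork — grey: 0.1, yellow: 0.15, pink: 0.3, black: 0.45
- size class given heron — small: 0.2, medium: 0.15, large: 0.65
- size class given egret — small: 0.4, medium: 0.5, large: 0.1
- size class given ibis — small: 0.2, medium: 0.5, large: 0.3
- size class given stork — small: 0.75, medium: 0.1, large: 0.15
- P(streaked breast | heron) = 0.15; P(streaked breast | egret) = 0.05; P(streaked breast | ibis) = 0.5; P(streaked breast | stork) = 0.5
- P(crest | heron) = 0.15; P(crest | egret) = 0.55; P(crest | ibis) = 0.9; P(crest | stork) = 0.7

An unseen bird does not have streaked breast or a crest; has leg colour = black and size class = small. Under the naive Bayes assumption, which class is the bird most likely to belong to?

stork

heron: 0.2 × 0.25 × 0.2 × (1−0.15) × (1−0.15) = 0.007225
egret: 0.2 × 0.15 × 0.4 × (1−0.05) × (1−0.55) = 0.00513
ibis: 0.4 × 0.1 × 0.2 × (1−0.5) × (1−0.9) = 0.0004
stork: 0.2 × 0.45 × 0.75 × (1−0.5) × (1−0.7) = 0.010125
Highest score → stork.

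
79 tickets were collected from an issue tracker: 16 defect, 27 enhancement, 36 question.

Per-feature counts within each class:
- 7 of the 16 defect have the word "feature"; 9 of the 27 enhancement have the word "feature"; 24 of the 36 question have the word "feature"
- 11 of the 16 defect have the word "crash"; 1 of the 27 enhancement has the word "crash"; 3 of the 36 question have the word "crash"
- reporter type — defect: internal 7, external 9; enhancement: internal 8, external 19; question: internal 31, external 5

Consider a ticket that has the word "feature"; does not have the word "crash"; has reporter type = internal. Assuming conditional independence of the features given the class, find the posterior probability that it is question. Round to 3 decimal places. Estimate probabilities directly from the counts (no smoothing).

defect: (16/79) × (7/16) × (5/16) × (7/16) ≈ 0.0121143
enhancement: (27/79) × (9/27) × (26/27) × (8/27) ≈ 0.0325051
question: (36/79) × (24/36) × (33/36) × (31/36) ≈ 0.239803
P(question | x) = 0.239803 / 0.2844224 ≈ 0.843

0.843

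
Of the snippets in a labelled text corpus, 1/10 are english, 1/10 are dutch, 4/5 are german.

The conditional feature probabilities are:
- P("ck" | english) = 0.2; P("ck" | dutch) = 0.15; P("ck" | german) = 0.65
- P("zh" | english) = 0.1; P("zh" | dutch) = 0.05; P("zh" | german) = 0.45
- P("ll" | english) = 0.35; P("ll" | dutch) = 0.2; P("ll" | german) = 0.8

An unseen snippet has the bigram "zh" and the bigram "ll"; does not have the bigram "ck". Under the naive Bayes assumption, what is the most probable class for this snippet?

english: 0.1 × (1−0.2) × 0.1 × 0.35 = 0.0028
dutch: 0.1 × (1−0.15) × 0.05 × 0.2 = 0.00085
german: 0.8 × (1−0.65) × 0.45 × 0.8 = 0.1008
Highest score → german.

german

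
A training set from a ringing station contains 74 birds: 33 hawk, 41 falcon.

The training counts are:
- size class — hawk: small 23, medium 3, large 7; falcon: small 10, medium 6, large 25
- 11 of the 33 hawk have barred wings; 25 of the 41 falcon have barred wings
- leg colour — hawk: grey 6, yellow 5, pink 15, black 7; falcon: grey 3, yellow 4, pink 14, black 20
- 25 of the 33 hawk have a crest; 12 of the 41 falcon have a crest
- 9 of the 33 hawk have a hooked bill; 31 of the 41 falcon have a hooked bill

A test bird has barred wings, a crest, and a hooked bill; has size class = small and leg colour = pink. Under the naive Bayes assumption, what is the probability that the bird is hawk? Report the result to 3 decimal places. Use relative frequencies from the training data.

hawk: (33/74) × (23/33) × (11/33) × (15/33) × (25/33) × (9/33) ≈ 0.00972987
falcon: (41/74) × (10/41) × (25/41) × (14/41) × (12/41) × (31/41) ≈ 0.0062265
P(hawk | x) = 0.00972987 / 0.01595637 ≈ 0.610

0.610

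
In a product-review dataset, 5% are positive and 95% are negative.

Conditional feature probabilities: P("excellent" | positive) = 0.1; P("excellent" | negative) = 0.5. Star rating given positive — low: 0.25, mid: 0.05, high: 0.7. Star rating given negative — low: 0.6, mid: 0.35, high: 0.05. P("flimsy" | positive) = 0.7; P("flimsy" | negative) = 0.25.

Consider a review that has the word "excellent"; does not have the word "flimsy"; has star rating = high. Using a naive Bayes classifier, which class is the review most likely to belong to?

negative

positive: 0.05 × 0.1 × 0.7 × (1−0.7) = 0.00105
negative: 0.95 × 0.5 × 0.05 × (1−0.25) = 0.0178125
Highest score → negative.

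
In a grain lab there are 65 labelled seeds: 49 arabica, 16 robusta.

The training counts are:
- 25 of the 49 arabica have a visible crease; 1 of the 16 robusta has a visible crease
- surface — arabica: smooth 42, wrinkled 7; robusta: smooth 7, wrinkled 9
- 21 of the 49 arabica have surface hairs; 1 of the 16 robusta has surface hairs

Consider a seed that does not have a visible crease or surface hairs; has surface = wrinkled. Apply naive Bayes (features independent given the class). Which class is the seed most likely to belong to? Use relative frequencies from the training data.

robusta

arabica: (49/65) × (24/49) × (7/49) × (28/49) ≈ 0.0301413
robusta: (16/65) × (15/16) × (9/16) × (15/16) ≈ 0.121695
Highest score → robusta.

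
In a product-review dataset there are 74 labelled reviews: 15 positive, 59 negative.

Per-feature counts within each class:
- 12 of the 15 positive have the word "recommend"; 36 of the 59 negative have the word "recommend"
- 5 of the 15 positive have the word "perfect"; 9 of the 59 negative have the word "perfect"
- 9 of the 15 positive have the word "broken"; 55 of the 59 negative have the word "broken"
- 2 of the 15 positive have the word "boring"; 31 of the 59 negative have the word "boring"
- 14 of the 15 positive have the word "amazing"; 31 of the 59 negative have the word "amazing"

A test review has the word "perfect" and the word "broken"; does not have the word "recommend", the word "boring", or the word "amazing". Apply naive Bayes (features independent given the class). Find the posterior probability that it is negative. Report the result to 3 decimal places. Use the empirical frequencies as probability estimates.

positive: (15/74) × (3/15) × (5/15) × (9/15) × (13/15) × (1/15) ≈ 0.000468468
negative: (59/74) × (23/59) × (9/59) × (55/59) × (28/59) × (28/59) ≈ 0.00995427
P(negative | x) = 0.00995427 / 0.010422738 ≈ 0.955

0.955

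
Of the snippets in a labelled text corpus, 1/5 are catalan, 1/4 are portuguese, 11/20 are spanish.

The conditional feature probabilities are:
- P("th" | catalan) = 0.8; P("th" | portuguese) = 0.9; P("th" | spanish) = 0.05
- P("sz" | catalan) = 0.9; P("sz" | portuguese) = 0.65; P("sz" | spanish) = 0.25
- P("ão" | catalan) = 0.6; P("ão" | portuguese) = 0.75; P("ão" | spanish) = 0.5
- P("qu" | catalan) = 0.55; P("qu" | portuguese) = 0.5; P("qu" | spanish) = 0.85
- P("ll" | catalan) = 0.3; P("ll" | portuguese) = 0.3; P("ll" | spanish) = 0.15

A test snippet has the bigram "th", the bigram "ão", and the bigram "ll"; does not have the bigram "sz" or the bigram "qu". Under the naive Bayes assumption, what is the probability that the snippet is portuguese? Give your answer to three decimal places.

0.853

catalan: 0.2 × 0.8 × (1−0.9) × 0.6 × (1−0.55) × 0.3 = 0.001296
portuguese: 0.25 × 0.9 × (1−0.65) × 0.75 × (1−0.5) × 0.3 = 0.008859375
spanish: 0.55 × 0.05 × (1−0.25) × 0.5 × (1−0.85) × 0.15 = 0.00023203125
P(portuguese | x) = 0.008859375 / 0.01038740625 ≈ 0.853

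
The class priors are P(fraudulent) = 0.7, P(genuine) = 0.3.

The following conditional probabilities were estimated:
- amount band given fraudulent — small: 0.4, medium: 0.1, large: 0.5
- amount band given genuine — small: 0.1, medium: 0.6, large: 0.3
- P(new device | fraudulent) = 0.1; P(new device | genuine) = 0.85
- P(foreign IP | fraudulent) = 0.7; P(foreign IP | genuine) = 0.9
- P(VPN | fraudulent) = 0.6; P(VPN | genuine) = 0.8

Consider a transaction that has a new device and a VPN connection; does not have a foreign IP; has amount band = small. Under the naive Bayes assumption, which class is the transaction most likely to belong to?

fraudulent

fraudulent: 0.7 × 0.4 × 0.1 × (1−0.7) × 0.6 = 0.00504
genuine: 0.3 × 0.1 × 0.85 × (1−0.9) × 0.8 = 0.00204
Highest score → fraudulent.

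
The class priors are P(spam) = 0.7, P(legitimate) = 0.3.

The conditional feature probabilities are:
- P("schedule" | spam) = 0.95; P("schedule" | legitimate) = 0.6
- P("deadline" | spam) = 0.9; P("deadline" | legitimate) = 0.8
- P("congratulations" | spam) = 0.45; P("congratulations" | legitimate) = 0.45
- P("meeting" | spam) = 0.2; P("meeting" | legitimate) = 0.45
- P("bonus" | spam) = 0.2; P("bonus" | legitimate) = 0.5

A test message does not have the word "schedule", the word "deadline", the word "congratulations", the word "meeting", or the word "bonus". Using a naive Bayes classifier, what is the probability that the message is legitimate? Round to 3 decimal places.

spam: 0.7 × (1−0.95) × (1−0.9) × (1−0.45) × (1−0.2) × (1−0.2) = 0.001232
legitimate: 0.3 × (1−0.6) × (1−0.8) × (1−0.45) × (1−0.45) × (1−0.5) = 0.00363
P(legitimate | x) = 0.00363 / 0.004862 ≈ 0.747

0.747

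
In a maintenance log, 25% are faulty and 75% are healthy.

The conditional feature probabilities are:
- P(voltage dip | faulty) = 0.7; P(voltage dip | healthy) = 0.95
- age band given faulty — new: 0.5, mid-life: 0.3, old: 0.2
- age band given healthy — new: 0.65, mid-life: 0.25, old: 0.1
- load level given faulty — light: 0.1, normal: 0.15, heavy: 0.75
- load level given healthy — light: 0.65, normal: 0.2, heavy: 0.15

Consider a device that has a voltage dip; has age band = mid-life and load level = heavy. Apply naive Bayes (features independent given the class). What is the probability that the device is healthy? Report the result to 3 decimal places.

0.404

faulty: 0.25 × 0.7 × 0.3 × 0.75 = 0.039375
healthy: 0.75 × 0.95 × 0.25 × 0.15 = 0.02671875
P(healthy | x) = 0.02671875 / 0.06609375 ≈ 0.404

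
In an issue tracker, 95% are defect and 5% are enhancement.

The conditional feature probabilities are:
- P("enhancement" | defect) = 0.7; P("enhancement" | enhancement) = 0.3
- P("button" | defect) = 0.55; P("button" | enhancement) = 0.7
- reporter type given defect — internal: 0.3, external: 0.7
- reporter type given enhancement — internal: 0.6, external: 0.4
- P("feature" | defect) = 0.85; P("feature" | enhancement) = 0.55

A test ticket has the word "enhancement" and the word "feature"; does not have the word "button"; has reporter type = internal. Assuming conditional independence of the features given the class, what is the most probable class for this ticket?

defect

defect: 0.95 × 0.7 × (1−0.55) × 0.3 × 0.85 = 0.07630875
enhancement: 0.05 × 0.3 × (1−0.7) × 0.6 × 0.55 = 0.001485
Highest score → defect.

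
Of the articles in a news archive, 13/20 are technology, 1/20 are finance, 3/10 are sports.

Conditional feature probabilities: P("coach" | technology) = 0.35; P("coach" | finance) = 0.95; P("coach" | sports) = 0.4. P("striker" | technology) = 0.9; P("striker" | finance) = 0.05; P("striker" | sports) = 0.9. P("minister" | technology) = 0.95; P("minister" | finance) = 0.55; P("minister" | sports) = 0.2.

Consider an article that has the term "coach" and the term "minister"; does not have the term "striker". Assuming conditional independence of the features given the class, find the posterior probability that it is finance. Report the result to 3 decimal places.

technology: 0.65 × 0.35 × (1−0.9) × 0.95 = 0.0216125
finance: 0.05 × 0.95 × (1−0.05) × 0.55 = 0.02481875
sports: 0.3 × 0.4 × (1−0.9) × 0.2 = 0.0024
P(finance | x) = 0.02481875 / 0.04883125 ≈ 0.508

0.508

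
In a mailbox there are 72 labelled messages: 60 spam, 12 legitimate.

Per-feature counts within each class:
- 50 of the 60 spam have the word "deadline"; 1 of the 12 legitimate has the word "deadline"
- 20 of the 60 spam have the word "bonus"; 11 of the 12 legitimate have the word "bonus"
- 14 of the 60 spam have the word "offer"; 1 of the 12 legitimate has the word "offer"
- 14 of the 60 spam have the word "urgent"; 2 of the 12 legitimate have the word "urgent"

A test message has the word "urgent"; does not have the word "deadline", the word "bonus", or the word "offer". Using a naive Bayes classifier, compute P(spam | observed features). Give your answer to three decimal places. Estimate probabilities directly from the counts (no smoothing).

0.895

spam: (60/72) × (10/60) × (40/60) × (46/60) × (14/60) ≈ 0.0165638
legitimate: (12/72) × (11/12) × (1/12) × (11/12) × (2/12) ≈ 0.00194509
P(spam | x) = 0.0165638 / 0.01850889 ≈ 0.895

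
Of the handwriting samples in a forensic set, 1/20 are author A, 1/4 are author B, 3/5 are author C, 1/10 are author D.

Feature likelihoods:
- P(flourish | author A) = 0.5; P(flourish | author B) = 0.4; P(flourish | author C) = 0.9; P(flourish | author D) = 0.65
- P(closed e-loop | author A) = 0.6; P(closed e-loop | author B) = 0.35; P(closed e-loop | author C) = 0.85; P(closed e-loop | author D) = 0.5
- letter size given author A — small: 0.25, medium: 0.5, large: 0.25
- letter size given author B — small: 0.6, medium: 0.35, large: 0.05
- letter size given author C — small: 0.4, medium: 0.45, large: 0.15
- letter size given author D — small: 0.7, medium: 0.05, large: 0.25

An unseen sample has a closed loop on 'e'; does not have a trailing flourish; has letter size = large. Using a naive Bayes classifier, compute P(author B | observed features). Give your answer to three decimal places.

0.143

author A: 0.05 × (1−0.5) × 0.6 × 0.25 = 0.00375
author B: 0.25 × (1−0.4) × 0.35 × 0.05 = 0.002625
author C: 0.6 × (1−0.9) × 0.85 × 0.15 = 0.00765
author D: 0.1 × (1−0.65) × 0.5 × 0.25 = 0.004375
P(author B | x) = 0.002625 / 0.0184 ≈ 0.143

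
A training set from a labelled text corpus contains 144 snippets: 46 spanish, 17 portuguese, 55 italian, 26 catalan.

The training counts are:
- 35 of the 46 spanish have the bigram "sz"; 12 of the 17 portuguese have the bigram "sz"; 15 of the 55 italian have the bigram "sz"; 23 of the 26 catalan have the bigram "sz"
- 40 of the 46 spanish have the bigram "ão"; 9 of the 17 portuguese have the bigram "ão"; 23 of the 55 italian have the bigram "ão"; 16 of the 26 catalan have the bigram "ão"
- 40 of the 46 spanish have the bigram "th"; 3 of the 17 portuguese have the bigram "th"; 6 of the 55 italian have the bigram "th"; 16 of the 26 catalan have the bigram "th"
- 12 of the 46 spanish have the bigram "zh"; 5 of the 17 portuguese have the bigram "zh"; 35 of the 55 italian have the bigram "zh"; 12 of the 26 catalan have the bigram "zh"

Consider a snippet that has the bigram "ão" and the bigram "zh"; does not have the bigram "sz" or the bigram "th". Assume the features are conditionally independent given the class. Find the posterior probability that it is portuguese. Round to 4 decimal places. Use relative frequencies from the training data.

0.0595

spanish: (46/144) × (11/46) × (40/46) × (6/46) × (12/46) ≈ 0.00226021
portuguese: (17/144) × (5/17) × (9/17) × (14/17) × (5/17) ≈ 0.00445247
italian: (55/144) × (40/55) × (23/55) × (49/55) × (35/55) ≈ 0.0658569
catalan: (26/144) × (3/26) × (16/26) × (10/26) × (12/26) ≈ 0.00227583
P(portuguese | x) = 0.00445247 / 0.07484541 ≈ 0.0595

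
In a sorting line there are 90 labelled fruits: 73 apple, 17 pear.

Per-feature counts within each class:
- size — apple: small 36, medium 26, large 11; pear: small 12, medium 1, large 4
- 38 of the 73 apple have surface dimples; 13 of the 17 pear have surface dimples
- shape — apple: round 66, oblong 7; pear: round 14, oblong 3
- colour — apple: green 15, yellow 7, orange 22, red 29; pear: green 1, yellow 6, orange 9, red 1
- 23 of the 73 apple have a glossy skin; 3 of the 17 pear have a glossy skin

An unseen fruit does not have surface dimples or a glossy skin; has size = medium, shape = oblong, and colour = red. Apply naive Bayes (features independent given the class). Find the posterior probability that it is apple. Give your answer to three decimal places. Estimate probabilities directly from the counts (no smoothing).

apple: (73/90) × (26/73) × (35/73) × (7/73) × (29/73) × (50/73) ≈ 0.00361388
pear: (17/90) × (1/17) × (4/17) × (3/17) × (1/17) × (14/17) ≈ 0.0000223497
P(apple | x) = 0.00361388 / 0.0036362297 ≈ 0.994

0.994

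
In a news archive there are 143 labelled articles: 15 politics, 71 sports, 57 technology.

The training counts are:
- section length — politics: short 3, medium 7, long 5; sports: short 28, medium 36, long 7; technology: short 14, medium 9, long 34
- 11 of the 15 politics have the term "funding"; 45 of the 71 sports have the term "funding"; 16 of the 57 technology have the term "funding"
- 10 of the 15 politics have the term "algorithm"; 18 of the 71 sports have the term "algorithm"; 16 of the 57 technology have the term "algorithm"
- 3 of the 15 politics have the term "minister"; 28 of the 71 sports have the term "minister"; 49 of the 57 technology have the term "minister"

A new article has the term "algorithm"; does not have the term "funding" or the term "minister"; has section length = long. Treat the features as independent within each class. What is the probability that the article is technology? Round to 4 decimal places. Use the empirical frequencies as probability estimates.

politics: (15/143) × (5/15) × (4/15) × (10/15) × (12/15) ≈ 0.0049728
sports: (71/143) × (7/71) × (26/71) × (18/71) × (43/71) ≈ 0.00275233
technology: (57/143) × (34/57) × (41/57) × (16/57) × (8/57) ≈ 0.00673771
P(technology | x) = 0.00673771 / 0.01446284 ≈ 0.4659

0.4659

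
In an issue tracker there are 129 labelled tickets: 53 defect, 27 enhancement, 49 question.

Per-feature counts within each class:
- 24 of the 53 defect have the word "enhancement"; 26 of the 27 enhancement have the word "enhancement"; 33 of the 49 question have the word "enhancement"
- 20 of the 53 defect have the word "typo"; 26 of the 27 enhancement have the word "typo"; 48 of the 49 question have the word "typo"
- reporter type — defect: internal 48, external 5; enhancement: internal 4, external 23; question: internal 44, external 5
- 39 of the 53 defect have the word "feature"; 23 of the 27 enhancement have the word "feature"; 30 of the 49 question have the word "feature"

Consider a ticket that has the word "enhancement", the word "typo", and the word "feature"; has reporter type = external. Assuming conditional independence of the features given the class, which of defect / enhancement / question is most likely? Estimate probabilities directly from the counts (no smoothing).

enhancement

defect: (53/129) × (24/53) × (20/53) × (5/53) × (39/53) ≈ 0.0048737
enhancement: (27/129) × (26/27) × (26/27) × (23/27) × (23/27) ≈ 0.140838
question: (49/129) × (33/49) × (48/49) × (5/49) × (30/49) ≈ 0.0156556
Highest score → enhancement.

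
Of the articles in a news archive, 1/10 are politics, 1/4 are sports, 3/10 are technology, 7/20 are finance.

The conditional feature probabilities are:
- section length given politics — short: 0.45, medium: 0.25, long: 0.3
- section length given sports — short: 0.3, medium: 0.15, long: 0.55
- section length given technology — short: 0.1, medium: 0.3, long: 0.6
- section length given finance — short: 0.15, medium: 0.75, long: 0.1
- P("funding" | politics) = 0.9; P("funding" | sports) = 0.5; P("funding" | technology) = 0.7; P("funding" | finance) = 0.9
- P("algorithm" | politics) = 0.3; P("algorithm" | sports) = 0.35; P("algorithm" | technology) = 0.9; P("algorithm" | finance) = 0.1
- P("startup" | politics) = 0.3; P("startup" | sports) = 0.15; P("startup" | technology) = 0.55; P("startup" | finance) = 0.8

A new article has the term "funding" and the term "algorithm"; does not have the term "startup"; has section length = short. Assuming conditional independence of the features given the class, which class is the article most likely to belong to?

sports

politics: 0.1 × 0.45 × 0.9 × 0.3 × (1−0.3) = 0.008505
sports: 0.25 × 0.3 × 0.5 × 0.35 × (1−0.15) = 0.01115625
technology: 0.3 × 0.1 × 0.7 × 0.9 × (1−0.55) = 0.008505
finance: 0.35 × 0.15 × 0.9 × 0.1 × (1−0.8) = 0.000945
Highest score → sports.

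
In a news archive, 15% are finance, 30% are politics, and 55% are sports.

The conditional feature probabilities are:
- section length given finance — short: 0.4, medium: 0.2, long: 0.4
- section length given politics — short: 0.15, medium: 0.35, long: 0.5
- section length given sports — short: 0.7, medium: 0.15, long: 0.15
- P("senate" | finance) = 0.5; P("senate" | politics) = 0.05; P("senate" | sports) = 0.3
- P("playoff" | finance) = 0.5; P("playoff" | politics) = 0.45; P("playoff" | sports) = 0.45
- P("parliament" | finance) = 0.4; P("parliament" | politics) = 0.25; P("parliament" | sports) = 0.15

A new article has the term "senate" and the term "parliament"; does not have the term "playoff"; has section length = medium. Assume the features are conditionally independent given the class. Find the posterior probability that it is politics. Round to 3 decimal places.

finance: 0.15 × 0.2 × 0.5 × (1−0.5) × 0.4 = 0.003
politics: 0.3 × 0.35 × 0.05 × (1−0.45) × 0.25 = 0.000721875
sports: 0.55 × 0.15 × 0.3 × (1−0.45) × 0.15 = 0.002041875
P(politics | x) = 0.000721875 / 0.00576375 ≈ 0.125

0.125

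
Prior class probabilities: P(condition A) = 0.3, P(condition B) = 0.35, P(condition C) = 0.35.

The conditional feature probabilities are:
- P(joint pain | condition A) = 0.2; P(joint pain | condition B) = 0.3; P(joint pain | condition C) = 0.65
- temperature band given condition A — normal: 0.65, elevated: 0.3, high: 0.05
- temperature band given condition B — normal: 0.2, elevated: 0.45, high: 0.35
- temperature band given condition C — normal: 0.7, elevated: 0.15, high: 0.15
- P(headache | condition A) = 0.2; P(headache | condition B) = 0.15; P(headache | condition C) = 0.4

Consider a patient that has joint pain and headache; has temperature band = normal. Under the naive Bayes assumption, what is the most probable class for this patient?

condition A: 0.3 × 0.2 × 0.65 × 0.2 = 0.0078
condition B: 0.35 × 0.3 × 0.2 × 0.15 = 0.00315
condition C: 0.35 × 0.65 × 0.7 × 0.4 = 0.0637
Highest score → condition C.

condition C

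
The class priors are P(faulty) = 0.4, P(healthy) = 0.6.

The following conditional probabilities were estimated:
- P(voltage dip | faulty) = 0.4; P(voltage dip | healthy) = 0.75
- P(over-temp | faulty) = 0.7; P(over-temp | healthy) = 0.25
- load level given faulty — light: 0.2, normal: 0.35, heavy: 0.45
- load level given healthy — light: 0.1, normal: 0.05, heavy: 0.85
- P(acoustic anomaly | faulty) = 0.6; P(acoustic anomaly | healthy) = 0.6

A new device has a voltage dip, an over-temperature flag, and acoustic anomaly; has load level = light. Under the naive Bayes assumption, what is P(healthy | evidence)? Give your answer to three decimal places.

0.334

faulty: 0.4 × 0.4 × 0.7 × 0.2 × 0.6 = 0.01344
healthy: 0.6 × 0.75 × 0.25 × 0.1 × 0.6 = 0.00675
P(healthy | x) = 0.00675 / 0.02019 ≈ 0.334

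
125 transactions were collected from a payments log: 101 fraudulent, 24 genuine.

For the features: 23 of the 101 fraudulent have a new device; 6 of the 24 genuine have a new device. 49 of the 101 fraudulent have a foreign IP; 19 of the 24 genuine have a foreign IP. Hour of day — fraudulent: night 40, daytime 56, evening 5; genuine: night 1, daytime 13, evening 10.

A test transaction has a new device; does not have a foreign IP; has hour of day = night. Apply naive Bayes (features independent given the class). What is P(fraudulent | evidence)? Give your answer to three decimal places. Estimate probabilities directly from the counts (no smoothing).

0.989

fraudulent: (101/125) × (23/101) × (52/101) × (40/101) ≈ 0.0375179
genuine: (24/125) × (6/24) × (5/24) × (1/24) ≈ 0.000416667
P(fraudulent | x) = 0.0375179 / 0.037934567 ≈ 0.989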